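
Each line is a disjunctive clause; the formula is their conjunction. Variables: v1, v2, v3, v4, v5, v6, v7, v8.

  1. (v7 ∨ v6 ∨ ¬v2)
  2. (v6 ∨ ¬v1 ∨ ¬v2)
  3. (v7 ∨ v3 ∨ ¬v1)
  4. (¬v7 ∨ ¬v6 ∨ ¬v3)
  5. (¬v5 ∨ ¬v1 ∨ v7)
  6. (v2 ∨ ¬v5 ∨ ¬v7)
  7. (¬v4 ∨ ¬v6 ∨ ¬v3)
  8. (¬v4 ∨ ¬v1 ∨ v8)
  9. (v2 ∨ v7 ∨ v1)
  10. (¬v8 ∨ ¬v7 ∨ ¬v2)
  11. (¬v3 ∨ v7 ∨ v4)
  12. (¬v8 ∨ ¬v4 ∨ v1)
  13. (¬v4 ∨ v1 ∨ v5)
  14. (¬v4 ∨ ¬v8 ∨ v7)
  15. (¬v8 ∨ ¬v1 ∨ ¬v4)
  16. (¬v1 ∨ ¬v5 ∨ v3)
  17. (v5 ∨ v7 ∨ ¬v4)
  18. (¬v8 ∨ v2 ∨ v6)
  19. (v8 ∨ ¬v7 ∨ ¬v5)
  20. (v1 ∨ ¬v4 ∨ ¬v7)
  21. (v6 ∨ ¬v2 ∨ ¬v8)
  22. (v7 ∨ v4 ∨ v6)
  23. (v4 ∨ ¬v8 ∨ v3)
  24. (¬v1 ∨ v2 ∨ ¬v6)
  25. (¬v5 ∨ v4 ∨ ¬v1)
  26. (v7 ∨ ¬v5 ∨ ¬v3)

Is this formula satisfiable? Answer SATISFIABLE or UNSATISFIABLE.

SATISFIABLE

Branch on v1: take v1 = False.
Try v2 = True.
Set v3 = False and propagate.
For the remaining variables, v4 = False, v5 = False, v6 = True, v7 = False, v8 = False works.
So v1=0  v2=1  v3=0  v4=0  v5=0  v6=1  v7=0  v8=0 is a satisfying assignment.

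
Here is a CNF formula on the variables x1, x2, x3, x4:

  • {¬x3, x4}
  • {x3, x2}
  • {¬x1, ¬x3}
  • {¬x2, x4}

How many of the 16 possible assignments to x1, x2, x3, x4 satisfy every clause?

Satisfying assignments:
  x1=F x2=F x3=T x4=T
  x1=F x2=T x3=F x4=T
  x1=F x2=T x3=T x4=T
  x1=T x2=T x3=F x4=T
Count: 4.

4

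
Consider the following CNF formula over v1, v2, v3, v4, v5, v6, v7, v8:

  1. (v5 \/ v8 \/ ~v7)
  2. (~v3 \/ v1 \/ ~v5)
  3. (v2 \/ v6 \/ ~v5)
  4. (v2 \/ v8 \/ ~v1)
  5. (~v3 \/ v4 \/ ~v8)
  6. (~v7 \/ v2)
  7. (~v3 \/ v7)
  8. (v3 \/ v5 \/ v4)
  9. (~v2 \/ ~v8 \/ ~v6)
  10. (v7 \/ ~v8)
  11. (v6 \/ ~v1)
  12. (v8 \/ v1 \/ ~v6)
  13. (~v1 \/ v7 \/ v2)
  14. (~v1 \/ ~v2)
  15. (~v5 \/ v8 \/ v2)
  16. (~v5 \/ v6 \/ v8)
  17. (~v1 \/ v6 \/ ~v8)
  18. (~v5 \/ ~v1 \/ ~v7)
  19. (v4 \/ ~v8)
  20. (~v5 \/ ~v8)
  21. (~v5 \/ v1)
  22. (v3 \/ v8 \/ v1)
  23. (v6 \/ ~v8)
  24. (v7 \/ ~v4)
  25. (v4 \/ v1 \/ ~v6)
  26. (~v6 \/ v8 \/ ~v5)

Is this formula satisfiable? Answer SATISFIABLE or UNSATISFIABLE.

v8 = True:
  propagation gives v7=True, v2=True, v6=False; an empty clause results — contradiction.
v8 = False:
  v1 = True:
    propagation gives v2=True; an empty clause results — contradiction.
  v1 = False:
    propagation gives v6=False, v5=False, v7=False, v3=False; an empty clause results — contradiction.
Every branch closes, so no satisfying assignment exists.

UNSATISFIABLE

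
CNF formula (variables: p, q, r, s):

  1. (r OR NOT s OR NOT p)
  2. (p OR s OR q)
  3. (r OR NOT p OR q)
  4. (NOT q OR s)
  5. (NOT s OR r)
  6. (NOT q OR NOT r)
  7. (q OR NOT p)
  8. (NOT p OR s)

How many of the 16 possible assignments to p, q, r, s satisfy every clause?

1

Satisfying assignments:
  p=0 q=0 r=1 s=1
Count: 1.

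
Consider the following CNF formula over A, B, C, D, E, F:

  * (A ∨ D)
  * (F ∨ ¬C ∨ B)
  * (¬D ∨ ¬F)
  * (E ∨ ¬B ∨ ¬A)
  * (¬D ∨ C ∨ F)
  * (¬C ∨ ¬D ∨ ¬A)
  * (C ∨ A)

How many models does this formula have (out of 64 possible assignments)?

Split on A, then C.
  A=1, C=1: remaining (B,D,E,F) ∈ {(0,0,0,1); (0,0,1,1); (1,0,1,0); (1,0,1,1)} — 4.
  A=1, C=0: F free; 3 ways for (B,D,E) × 2^1 = 6.
  A=0, C=1: remaining (B,D,E,F) ∈ {(1,1,0,0); (1,1,1,0)} — 2.
  A=0, C=0: a clause becomes empty — 0.
Total: 4 + 6 + 2 + 0 = 12.

12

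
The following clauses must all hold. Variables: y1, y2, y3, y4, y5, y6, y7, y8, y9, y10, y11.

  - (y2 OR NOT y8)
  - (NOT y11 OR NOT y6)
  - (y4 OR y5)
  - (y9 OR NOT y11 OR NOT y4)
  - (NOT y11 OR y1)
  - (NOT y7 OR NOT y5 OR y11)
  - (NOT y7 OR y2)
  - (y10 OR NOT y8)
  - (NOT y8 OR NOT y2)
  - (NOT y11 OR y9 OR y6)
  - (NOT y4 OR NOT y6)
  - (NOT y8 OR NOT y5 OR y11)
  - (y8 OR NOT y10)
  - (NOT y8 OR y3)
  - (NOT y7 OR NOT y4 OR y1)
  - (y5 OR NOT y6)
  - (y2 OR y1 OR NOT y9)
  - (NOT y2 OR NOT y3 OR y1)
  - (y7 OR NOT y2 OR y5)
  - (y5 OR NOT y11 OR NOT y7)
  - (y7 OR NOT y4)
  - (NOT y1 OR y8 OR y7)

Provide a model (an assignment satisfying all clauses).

Set y1 = False and propagate.
  then y11 is forced to False.
Try y2 = False.
  then y8 is forced to False.
  then y7 is forced to False.
  then y10 is forced to False.
  then y9 is forced to False.
  then y4 is forced to False.
  then y5 is forced to True.
y3, y6 are now unconstrained; take y3 = True, y6 = True.
Every clause has at least one true literal under this assignment.

y1 = F, y2 = F, y3 = T, y4 = F, y5 = T, y6 = T, y7 = F, y8 = F, y9 = F, y10 = F, y11 = F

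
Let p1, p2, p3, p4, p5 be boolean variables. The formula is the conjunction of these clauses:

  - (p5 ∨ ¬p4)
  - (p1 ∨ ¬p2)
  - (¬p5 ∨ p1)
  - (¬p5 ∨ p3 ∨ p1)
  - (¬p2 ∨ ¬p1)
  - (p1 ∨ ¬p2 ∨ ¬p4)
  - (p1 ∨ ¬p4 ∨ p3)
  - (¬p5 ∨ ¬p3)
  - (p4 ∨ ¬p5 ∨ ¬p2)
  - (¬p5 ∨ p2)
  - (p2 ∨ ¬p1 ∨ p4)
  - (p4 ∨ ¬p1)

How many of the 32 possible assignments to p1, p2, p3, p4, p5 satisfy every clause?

Satisfying assignments:
  p1=0 p2=0 p3=0 p4=0 p5=0
  p1=0 p2=0 p3=1 p4=0 p5=0
Count: 2.

2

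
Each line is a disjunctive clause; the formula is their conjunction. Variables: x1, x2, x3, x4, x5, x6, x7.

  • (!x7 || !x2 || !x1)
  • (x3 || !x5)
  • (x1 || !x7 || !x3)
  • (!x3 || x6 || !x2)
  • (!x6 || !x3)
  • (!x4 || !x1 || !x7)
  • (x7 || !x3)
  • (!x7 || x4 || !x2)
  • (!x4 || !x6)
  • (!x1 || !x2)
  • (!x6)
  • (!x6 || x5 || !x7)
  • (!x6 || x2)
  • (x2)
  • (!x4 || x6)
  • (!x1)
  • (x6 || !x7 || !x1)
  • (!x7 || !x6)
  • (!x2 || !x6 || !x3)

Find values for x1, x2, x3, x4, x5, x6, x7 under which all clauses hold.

The clause (!x6) is unit: x6 must be False.
(x2) is a unit clause, so x2 = True.
(!x3) is a unit clause, so x3 = False.
The clause (!x5) is unit: x5 must be False.
Unit propagation: (!x1) forces x1 = False.
The clause (!x4) is unit: x4 must be False.
Unit propagation: (!x7) forces x7 = False.

x1 = F, x2 = T, x3 = F, x4 = F, x5 = F, x6 = F, x7 = F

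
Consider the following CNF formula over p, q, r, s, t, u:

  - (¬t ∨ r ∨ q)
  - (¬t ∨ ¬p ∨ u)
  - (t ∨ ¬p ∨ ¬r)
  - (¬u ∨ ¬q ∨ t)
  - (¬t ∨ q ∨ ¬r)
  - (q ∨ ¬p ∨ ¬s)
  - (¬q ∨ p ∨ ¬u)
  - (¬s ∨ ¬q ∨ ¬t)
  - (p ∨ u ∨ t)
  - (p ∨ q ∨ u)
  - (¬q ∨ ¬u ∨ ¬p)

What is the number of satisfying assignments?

Case analysis on q and p:
  q=T, p=T: remaining (r,s,t,u) ∈ {(F,F,F,F); (F,T,F,F)} — 2.
  q=T, p=F: remaining (r,s,t,u) ∈ {(F,F,T,F); (T,F,T,F)} — 2.
  q=F, p=T: remaining (r,s,t,u) ∈ {(F,F,F,F); (F,F,F,T)} — 2.
  q=F, p=F: remaining (r,s,t,u) ∈ {(F,F,F,T); (F,T,F,T); (T,F,F,T); (T,T,F,T)} — 4.
Total: 2 + 2 + 2 + 4 = 10.

10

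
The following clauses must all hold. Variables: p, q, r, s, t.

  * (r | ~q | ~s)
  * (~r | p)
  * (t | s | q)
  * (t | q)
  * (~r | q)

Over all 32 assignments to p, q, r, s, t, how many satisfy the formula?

Case analysis on q and r:
  q=1, r=1: remaining (p,s,t) ∈ {(1,0,0); (1,0,1); (1,1,0); (1,1,1)} — 4.
  q=1, r=0: remaining (p,s,t) ∈ {(0,0,0); (0,0,1); (1,0,0); (1,0,1)} — 4.
  q=0, r=1: a clause becomes empty — 0.
  q=0, r=0: remaining (p,s,t) ∈ {(0,0,1); (0,1,1); (1,0,1); (1,1,1)} — 4.
Total: 4 + 4 + 0 + 4 = 12.

12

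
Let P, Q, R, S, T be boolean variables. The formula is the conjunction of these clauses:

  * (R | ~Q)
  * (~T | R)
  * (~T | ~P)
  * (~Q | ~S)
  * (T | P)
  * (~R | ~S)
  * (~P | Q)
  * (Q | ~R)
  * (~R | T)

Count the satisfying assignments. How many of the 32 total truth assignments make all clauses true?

Satisfying assignments:
  P=0 Q=1 R=1 S=0 T=1
Count: 1.

1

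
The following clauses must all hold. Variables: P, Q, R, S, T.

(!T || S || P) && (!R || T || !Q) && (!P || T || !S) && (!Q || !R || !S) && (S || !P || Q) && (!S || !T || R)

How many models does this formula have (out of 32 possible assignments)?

11

Case analysis on S and T:
  S=1, T=1: remaining (P,Q,R) ∈ {(0,0,1); (1,0,1)} — 2.
  S=1, T=0: remaining (P,Q,R) ∈ {(0,0,0); (0,0,1); (0,1,0)} — 3.
  S=0, T=1: remaining (P,Q,R) ∈ {(1,1,0); (1,1,1)} — 2.
  S=0, T=0: remaining (P,Q,R) ∈ {(0,0,0); (0,0,1); (0,1,0); (1,1,0)} — 4.
Total: 2 + 3 + 2 + 4 = 11.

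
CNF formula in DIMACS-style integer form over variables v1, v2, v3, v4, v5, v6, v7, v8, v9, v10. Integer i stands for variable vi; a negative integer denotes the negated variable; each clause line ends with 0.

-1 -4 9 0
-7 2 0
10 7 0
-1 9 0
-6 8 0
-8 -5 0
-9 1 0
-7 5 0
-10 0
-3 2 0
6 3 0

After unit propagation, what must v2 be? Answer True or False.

True

Unit clause (~v10) sets v10 = False.
From (v7 \/ v10) and v10 = False: v7 = True.
In (~v7 \/ v2), ~v7 is now false; v2 must hold, so v2 = True.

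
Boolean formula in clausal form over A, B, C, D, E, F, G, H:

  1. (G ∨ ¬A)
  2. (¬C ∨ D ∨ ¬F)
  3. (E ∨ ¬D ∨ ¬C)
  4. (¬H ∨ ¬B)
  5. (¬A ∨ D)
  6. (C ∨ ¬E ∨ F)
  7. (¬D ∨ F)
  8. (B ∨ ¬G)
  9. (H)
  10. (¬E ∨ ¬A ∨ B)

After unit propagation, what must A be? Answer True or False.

Unit clause (H) sets H = True.
(¬B ∨ ¬H) with H = True leaves only ¬B, so B = False.
(B ∨ ¬G) with B = False leaves only ¬G, so G = False.
In (G ∨ ¬A), G is now false; ¬A must hold, so A = False.

False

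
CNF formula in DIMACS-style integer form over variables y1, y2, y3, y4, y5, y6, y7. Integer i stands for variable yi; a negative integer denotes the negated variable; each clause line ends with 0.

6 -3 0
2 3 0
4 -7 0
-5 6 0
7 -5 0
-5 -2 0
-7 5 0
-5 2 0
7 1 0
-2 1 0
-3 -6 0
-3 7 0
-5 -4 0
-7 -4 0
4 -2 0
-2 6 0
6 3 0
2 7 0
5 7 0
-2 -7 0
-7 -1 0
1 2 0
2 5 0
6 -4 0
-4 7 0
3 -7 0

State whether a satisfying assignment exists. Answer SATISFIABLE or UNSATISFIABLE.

y7 = True:
  propagation gives y4=True; an empty clause results — contradiction.
y7 = False:
  propagation gives y5=False; an empty clause results — contradiction.
Every branch closes, so no satisfying assignment exists.

UNSATISFIABLE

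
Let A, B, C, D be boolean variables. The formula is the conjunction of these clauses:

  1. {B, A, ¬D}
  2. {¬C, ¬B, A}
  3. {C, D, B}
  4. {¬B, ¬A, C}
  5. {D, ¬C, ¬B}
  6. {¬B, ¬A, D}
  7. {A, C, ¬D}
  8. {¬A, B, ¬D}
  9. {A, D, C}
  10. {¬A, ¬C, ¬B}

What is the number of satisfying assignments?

The models are:
  A=F B=F C=T D=F
  A=T B=F C=T D=F
That's 2 in total.

2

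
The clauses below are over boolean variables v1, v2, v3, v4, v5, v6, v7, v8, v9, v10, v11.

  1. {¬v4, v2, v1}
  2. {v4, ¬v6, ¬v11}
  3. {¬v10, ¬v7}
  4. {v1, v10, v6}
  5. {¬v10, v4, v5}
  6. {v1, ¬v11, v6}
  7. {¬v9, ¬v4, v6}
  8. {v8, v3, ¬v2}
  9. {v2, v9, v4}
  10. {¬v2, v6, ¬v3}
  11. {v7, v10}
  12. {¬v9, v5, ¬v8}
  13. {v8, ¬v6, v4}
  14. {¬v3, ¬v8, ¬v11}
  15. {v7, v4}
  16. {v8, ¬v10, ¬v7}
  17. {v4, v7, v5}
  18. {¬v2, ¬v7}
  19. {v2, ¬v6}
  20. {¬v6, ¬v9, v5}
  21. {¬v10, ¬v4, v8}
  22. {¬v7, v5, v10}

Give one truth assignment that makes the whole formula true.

v1=F, v2=T, v3=F, v4=T, v5=F, v6=F, v7=F, v8=T, v9=F, v10=T, v11=F

Check each clause:
  1. {¬v4, v2, v1} — v2 is true.
  2. {v4, ¬v11, ¬v6} — ¬v6 is true.
  3. {¬v10, ¬v7} — ¬v7 is true.
  4. {v10, v1, v6} — v10 is true.
  5. {v4, v5, ¬v10} — v4 is true.
  6. {v1, v6, ¬v11} — ¬v11 is true.
  7. {¬v9, v6, ¬v4} — ¬v9 is true.
  8. {¬v2, v8, v3} — v8 is true.
  9. {v2, v4, v9} — v2 is true.
  10. {v6, ¬v2, ¬v3} — ¬v3 is true.
  11. {v7, v10} — v10 is true.
  12. {¬v8, ¬v9, v5} — ¬v9 is true.
  13. {v8, ¬v6, v4} — v8 is true.
  14. {¬v11, ¬v3, ¬v8} — ¬v11 is true.
  15. {v7, v4} — v4 is true.
  16. {¬v10, ¬v7, v8} — v8 is true.
  17. {v7, v5, v4} — v4 is true.
  18. {¬v7, ¬v2} — ¬v7 is true.
  19. {¬v6, v2} — ¬v6 is true.
  20. {v5, ¬v9, ¬v6} — ¬v6 is true.
  21. {v8, ¬v4, ¬v10} — v8 is true.
  22. {¬v7, v10, v5} — ¬v7 is true.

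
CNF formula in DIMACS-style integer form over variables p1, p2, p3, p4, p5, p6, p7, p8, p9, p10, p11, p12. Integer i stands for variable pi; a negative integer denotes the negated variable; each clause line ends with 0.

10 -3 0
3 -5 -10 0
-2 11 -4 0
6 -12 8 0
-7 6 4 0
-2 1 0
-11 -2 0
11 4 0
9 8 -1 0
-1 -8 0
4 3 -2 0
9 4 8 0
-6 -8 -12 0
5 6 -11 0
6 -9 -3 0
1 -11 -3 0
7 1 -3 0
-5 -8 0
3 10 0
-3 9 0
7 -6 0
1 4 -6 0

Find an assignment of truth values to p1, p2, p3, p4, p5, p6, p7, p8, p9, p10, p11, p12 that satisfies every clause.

p1 = False  p2 = False  p3 = False  p4 = True  p5 = False  p6 = False  p7 = True  p8 = True  p9 = False  p10 = True  p11 = False  p12 = True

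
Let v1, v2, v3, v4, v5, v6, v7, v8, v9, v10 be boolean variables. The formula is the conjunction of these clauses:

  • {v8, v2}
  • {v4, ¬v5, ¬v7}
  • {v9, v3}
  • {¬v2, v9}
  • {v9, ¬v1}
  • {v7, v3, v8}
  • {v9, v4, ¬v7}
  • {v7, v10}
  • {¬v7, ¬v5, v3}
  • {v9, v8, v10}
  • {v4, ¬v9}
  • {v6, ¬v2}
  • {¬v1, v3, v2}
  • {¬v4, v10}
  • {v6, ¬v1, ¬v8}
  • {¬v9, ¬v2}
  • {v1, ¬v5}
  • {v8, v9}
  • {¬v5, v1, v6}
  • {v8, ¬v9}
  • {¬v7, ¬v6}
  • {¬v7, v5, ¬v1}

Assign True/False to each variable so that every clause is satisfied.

v1=False  v2=False  v3=True  v4=False  v5=False  v6=False  v7=False  v8=True  v9=False  v10=True

v3 occurs only positively in the remaining clauses — set v3 = True.
v10 occurs only positively in the remaining clauses — set v10 = True.
Branch on v1: take v1 = False.
  then v5 is forced to False.
Try v2 = False.
  then v8 is forced to True.
For the remaining variables, v4 = False, v6 = False, v7 = False, v9 = False works.
Check each clause:
  1. {v8, v2} — v8 is true.
  2. {¬v5, ¬v7, v4} — ¬v7 is true.
  3. {v9, v3} — v3 is true.
  4. {v9, ¬v2} — ¬v2 is true.
  5. {v9, ¬v1} — ¬v1 is true.
  6. {v3, v8, v7} — v8 is true.
  7. {¬v7, v4, v9} — ¬v7 is true.
  8. {v7, v10} — v10 is true.
  9. {v3, ¬v7, ¬v5} — v3 is true.
  10. {v10, v8, v9} — v8 is true.
  11. {¬v9, v4} — ¬v9 is true.
  12. {¬v2, v6} — ¬v2 is true.
  13. {v3, ¬v1, v2} — v3 is true.
  14. {¬v4, v10} — v10 is true.
  15. {¬v1, ¬v8, v6} — ¬v1 is true.
  16. {¬v2, ¬v9} — ¬v2 is true.
  17. {v1, ¬v5} — ¬v5 is true.
  18. {v8, v9} — v8 is true.
  19. {v1, v6, ¬v5} — ¬v5 is true.
  20. {v8, ¬v9} — v8 is true.
  21. {¬v7, ¬v6} — ¬v7 is true.
  22. {¬v7, v5, ¬v1} — ¬v7 is true.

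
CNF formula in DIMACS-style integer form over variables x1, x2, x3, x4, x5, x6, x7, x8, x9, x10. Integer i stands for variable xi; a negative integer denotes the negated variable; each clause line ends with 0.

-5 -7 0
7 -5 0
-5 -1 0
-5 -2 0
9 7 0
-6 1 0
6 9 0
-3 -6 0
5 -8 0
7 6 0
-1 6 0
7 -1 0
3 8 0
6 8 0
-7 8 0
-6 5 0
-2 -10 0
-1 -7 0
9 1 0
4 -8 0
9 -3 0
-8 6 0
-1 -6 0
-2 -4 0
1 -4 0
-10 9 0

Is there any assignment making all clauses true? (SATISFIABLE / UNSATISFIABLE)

x6 = True:
  propagation gives x1=True; an empty clause results — contradiction.
x6 = False:
  propagation gives x9=True, x7=True, x5=False, x8=False; an empty clause results — contradiction.
Every branch closes, so no satisfying assignment exists.

UNSATISFIABLE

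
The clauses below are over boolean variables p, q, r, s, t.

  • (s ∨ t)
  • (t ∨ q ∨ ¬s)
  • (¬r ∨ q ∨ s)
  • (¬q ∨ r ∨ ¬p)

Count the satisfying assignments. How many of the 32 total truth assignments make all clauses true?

15

Split on q, then s.
  q=T, s=T: t free; 3 ways for (p,r) × 2^1 = 6.
  q=T, s=F: remaining (p,r,t) ∈ {(F,F,T); (F,T,T); (T,T,T)} — 3.
  q=F, s=T: remaining (p,r,t) ∈ {(F,F,T); (F,T,T); (T,F,T); (T,T,T)} — 4.
  q=F, s=F: remaining (p,r,t) ∈ {(F,F,T); (T,F,T)} — 2.
Total: 6 + 3 + 4 + 2 = 15.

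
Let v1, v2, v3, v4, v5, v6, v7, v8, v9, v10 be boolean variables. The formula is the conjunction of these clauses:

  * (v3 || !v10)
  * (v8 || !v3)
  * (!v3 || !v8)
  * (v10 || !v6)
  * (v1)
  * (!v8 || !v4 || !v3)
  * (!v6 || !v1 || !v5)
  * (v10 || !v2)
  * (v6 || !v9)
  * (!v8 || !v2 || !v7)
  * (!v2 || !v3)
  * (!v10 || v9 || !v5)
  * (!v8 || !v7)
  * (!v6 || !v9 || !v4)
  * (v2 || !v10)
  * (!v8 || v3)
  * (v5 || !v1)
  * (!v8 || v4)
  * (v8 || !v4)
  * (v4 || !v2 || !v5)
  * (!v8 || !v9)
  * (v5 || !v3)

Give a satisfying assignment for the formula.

(v1) is a unit clause, so v1 = True.
(v5) is a unit clause, so v5 = True.
The clause (!v6) is unit: v6 must be False.
(!v9) is a unit clause, so v9 = False.
The clause (!v10) is unit: v10 must be False.
The clause (!v2) is unit: v2 must be False.
Try v3 = False.
  then v8 is forced to False.
  then v4 is forced to False.
v7 is now unconstrained; take v7 = True.
Every clause has at least one true literal under this assignment.

v1 = T, v2 = F, v3 = F, v4 = F, v5 = T, v6 = F, v7 = T, v8 = F, v9 = F, v10 = F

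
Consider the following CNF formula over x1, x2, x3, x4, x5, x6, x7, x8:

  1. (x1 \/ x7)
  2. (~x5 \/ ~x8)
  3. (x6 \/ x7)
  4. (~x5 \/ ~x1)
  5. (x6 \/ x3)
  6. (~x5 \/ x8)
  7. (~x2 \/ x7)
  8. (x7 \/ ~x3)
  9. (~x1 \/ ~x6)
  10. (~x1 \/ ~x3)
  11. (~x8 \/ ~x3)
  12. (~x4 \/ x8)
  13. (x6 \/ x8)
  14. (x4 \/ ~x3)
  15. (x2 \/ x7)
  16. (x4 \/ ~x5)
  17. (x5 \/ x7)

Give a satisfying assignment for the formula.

x1=F  x2=T  x3=F  x4=F  x5=F  x6=T  x7=T  x8=F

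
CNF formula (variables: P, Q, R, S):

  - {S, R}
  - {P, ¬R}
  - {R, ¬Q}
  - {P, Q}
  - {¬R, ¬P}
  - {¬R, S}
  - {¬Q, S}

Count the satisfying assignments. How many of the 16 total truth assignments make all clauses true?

1

Satisfying assignments:
  P=T Q=F R=F S=T
That's 1 in total.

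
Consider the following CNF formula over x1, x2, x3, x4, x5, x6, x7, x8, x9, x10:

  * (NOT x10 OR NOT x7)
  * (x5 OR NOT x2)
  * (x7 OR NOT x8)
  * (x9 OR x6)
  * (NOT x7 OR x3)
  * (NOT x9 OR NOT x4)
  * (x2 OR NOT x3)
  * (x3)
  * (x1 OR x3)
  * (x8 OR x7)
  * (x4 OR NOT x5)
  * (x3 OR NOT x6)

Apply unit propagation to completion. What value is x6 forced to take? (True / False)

(x3) is a unit clause: x3 = True.
(NOT x3 OR x2): since x3 = True, the clause reduces to (x2). x2 = True.
From (NOT x2 OR x5) and x2 = True: x5 = True.
(NOT x5 OR x4): since x5 = True, the clause reduces to (x4). x4 = True.
(NOT x9 OR NOT x4) with x4 = True leaves only NOT x9, so x9 = False.
(x9 OR x6): since x9 = False, the clause reduces to (x6). x6 = True.

True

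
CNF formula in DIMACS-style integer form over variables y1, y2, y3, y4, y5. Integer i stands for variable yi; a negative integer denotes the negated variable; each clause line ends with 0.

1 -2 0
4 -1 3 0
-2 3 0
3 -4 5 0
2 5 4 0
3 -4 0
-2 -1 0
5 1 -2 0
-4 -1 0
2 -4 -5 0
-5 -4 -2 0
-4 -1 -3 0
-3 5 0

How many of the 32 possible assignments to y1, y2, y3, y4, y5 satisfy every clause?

3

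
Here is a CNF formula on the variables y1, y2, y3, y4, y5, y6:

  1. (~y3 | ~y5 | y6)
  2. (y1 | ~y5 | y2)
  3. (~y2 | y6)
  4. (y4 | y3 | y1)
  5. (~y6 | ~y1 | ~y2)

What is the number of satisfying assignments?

Split on y1, then y2.
  y1=1, y2=1: a clause becomes empty — 0.
  y1=1, y2=0: y4 free; 7 ways for (y3,y5,y6) × 2^1 = 14.
  y1=0, y2=1: y5 free; 3 ways for (y3,y4,y6) × 2^1 = 6.
  y1=0, y2=0: y6 free; 3 ways for (y3,y4,y5) × 2^1 = 6.
Total: 0 + 14 + 6 + 6 = 26.

26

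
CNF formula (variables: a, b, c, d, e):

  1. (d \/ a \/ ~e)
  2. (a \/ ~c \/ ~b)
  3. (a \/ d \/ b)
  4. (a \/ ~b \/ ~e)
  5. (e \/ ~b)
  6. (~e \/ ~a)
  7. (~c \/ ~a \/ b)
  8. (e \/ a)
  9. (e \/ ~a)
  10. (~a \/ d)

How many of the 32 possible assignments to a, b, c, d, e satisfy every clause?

The models are:
  a=F b=F c=F d=T e=T
  a=F b=F c=T d=T e=T
Count: 2.

2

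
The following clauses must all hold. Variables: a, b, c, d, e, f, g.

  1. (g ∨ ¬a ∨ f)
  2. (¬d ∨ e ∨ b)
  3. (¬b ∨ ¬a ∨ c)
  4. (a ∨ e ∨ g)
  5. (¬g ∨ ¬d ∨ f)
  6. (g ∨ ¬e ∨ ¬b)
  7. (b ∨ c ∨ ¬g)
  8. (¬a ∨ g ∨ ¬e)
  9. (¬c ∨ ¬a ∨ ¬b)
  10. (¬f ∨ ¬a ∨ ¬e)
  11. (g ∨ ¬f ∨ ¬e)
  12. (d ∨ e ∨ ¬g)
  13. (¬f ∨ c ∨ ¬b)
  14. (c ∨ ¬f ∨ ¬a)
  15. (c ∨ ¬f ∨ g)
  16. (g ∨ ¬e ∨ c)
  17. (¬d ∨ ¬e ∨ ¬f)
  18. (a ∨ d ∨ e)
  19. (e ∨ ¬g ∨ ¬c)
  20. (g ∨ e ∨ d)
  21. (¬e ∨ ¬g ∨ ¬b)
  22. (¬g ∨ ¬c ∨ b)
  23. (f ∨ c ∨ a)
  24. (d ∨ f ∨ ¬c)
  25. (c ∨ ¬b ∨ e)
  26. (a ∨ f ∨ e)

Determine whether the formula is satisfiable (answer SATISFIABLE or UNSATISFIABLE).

Branch on a: take a = False.
Try b = False.
The remaining clauses are satisfied by c = True, d = True, e = True, f = False, g = False.
So a=False, b=False, c=True, d=True, e=True, f=False, g=False is a satisfying assignment.

SATISFIABLE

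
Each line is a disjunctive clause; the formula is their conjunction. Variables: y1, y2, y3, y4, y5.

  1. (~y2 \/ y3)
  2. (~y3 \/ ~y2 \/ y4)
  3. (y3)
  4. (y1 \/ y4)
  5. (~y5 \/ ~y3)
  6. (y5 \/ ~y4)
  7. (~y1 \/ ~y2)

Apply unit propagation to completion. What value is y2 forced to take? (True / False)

Unit clause (y3) sets y3 = True.
(~y3 \/ ~y5) with y3 = True leaves only ~y5, so y5 = False.
From (~y4 \/ y5) and y5 = False: y4 = False.
(~y2 \/ ~y3 \/ y4) with y4 = False, y3 = True leaves only ~y2, so y2 = False.

False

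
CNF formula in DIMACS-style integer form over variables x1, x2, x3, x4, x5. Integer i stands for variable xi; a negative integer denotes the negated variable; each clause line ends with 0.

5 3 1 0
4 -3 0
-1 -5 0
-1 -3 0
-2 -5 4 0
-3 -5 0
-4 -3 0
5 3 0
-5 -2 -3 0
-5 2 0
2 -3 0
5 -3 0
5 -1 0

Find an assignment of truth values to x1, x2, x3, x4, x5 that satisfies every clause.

x1=False, x2=True, x3=False, x4=True, x5=True

Branch on x1: take x1 = False.
Try x2 = True.
The remaining clauses are satisfied by x3 = False, x4 = True, x5 = True.
Check each clause:
  1. (x3 | x5 | x1) — x5 is true.
  2. (~x3 | x4) — x4 is true.
  3. (~x1 | ~x5) — ~x1 is true.
  4. (~x3 | ~x1) — ~x3 is true.
  5. (~x5 | x4 | ~x2) — x4 is true.
  6. (~x5 | ~x3) — ~x3 is true.
  7. (~x3 | ~x4) — ~x3 is true.
  8. (x3 | x5) — x5 is true.
  9. (~x5 | ~x3 | ~x2) — ~x3 is true.
  10. (x2 | ~x5) — x2 is true.
  11. (x2 | ~x3) — x2 is true.
  12. (x5 | ~x3) — ~x3 is true.
  13. (~x1 | x5) — x5 is true.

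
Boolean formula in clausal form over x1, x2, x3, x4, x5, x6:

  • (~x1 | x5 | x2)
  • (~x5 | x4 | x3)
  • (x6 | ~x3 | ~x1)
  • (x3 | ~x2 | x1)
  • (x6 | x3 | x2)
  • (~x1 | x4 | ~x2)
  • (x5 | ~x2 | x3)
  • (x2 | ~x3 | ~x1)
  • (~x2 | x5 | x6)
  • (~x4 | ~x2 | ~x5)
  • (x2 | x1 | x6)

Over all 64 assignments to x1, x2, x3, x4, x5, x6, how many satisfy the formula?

13

Case analysis on x2 and x1:
  x2=1, x1=1: remaining (x3,x4,x5,x6) ∈ {(1,1,0,1)} — 1.
  x2=1, x1=0: remaining (x3,x4,x5,x6) ∈ {(1,0,0,1); (1,0,1,0); (1,0,1,1); (1,1,0,1)} — 4.
  x2=0, x1=1: remaining (x3,x4,x5,x6) ∈ {(0,1,1,1)} — 1.
  x2=0, x1=0: 7 of the 16 assignments to (x3,x4,x5,x6) work.
Total: 1 + 4 + 1 + 7 = 13.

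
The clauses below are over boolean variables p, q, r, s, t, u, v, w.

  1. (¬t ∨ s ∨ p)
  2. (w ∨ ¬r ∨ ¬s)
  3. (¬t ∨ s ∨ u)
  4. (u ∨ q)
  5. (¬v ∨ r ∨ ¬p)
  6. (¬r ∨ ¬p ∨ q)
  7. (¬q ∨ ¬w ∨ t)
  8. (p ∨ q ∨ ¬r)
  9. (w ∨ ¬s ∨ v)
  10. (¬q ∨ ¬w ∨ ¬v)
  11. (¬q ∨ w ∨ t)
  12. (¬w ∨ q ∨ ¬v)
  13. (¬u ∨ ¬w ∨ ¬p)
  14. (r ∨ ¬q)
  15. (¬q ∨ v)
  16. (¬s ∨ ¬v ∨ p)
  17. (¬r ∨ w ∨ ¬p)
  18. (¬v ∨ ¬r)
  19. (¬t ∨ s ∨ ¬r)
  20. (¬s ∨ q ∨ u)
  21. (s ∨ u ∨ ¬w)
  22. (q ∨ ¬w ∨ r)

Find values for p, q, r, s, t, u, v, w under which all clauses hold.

p=True, q=False, r=False, s=False, t=True, u=True, v=False, w=False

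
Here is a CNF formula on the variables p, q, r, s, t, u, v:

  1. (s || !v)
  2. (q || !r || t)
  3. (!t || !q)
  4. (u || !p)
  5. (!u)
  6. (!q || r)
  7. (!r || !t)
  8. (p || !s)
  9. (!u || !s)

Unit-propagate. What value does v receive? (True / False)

(!u) stands alone — u = False.
From (!p || u) and u = False: p = False.
From (!s || p) and p = False: s = False.
From (!v || s) and s = False: v = False.

False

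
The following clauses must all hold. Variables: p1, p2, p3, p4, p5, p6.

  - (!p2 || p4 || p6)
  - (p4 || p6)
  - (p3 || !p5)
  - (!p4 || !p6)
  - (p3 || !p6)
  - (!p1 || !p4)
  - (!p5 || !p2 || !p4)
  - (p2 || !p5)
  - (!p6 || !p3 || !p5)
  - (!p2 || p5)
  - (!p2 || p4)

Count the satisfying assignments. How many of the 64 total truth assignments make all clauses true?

4

The models are:
  p1=F p2=F p3=F p4=T p5=F p6=F
  p1=F p2=F p3=T p4=F p5=F p6=T
  p1=F p2=F p3=T p4=T p5=F p6=F
  p1=T p2=F p3=T p4=F p5=F p6=T
That's 4 in total.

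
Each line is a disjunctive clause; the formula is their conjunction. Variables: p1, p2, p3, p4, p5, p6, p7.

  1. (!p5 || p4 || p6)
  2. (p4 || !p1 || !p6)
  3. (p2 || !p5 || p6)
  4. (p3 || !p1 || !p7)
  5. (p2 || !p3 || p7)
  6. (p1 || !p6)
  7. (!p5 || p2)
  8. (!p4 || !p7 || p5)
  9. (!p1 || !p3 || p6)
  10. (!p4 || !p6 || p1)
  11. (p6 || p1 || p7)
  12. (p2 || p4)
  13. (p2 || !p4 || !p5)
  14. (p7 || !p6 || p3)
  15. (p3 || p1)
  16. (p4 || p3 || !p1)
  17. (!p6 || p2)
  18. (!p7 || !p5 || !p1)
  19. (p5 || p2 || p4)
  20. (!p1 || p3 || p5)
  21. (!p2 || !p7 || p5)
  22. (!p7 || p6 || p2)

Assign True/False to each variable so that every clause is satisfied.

p1=T, p2=T, p3=F, p4=T, p5=T, p6=F, p7=F

Check each clause:
  1. (p4 || p6 || !p5) — p4 is true.
  2. (!p6 || p4 || !p1) — !p6 is true.
  3. (!p5 || p2 || p6) — p2 is true.
  4. (!p7 || !p1 || p3) — !p7 is true.
  5. (!p3 || p7 || p2) — p2 is true.
  6. (p1 || !p6) — p1 is true.
  7. (p2 || !p5) — p2 is true.
  8. (!p7 || p5 || !p4) — !p7 is true.
  9. (p6 || !p1 || !p3) — !p3 is true.
  10. (p1 || !p6 || !p4) — p1 is true.
  11. (p6 || p7 || p1) — p1 is true.
  12. (p4 || p2) — p2 is true.
  13. (p2 || !p4 || !p5) — p2 is true.
  14. (p3 || !p6 || p7) — !p6 is true.
  15. (p3 || p1) — p1 is true.
  16. (p3 || !p1 || p4) — p4 is true.
  17. (p2 || !p6) — !p6 is true.
  18. (!p5 || !p7 || !p1) — !p7 is true.
  19. (p5 || p2 || p4) — p2 is true.
  20. (!p1 || p5 || p3) — p5 is true.
  21. (!p7 || !p2 || p5) — !p7 is true.
  22. (p2 || !p7 || p6) — !p7 is true.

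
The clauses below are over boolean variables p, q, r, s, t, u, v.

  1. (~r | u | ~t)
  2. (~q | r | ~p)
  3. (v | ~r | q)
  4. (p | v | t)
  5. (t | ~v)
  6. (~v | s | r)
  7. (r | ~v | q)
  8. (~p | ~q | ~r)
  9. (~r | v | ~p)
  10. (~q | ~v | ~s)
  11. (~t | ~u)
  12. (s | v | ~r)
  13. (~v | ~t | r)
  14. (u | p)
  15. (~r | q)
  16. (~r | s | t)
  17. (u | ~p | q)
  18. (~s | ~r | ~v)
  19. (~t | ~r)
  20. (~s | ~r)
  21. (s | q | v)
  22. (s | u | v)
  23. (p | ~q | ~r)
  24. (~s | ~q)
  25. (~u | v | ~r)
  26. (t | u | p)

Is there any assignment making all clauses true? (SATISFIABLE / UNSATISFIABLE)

SATISFIABLE

Branch on p: take p = True.
Try q = False.
  then r is forced to False.
  then v is forced to False.
  then u is forced to True.
  then t is forced to False.
  then s is forced to True.
So p=1, q=0, r=0, s=1, t=0, u=1, v=0 is a satisfying assignment.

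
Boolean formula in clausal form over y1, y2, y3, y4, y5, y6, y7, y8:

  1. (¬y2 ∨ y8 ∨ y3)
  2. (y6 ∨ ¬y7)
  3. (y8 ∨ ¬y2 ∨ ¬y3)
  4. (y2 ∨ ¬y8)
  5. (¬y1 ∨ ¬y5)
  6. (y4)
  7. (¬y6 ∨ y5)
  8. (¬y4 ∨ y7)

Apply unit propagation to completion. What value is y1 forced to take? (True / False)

Unit clause (y4) sets y4 = True.
In (y7 ∨ ¬y4), ¬y4 is now false; y7 must hold, so y7 = True.
(¬y7 ∨ y6): since y7 = True, the clause reduces to (y6). y6 = True.
In (¬y6 ∨ y5), ¬y6 is now false; y5 must hold, so y5 = True.
(¬y5 ∨ ¬y1) with y5 = True leaves only ¬y1, so y1 = False.

False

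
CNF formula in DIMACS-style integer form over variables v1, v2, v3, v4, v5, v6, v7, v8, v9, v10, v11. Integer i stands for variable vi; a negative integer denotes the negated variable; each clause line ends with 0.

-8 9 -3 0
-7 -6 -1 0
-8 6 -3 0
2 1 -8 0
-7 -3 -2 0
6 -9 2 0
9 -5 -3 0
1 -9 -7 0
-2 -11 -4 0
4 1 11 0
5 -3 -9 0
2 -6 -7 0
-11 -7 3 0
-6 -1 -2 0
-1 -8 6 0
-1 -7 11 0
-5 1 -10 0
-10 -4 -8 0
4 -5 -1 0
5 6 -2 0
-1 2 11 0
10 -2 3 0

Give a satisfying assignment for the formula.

v1=False  v2=True  v3=False  v4=False  v5=False  v6=True  v7=False  v8=False  v9=True  v10=True  v11=True

Check each clause:
  1. (v9 ∨ ¬v3 ∨ ¬v8) — ¬v8 is true.
  2. (¬v7 ∨ ¬v6 ∨ ¬v1) — ¬v7 is true.
  3. (¬v3 ∨ v6 ∨ ¬v8) — ¬v8 is true.
  4. (v2 ∨ v1 ∨ ¬v8) — ¬v8 is true.
  5. (¬v7 ∨ ¬v3 ∨ ¬v2) — ¬v7 is true.
  6. (v2 ∨ ¬v9 ∨ v6) — v2 is true.
  7. (v9 ∨ ¬v3 ∨ ¬v5) — v9 is true.
  8. (¬v7 ∨ ¬v9 ∨ v1) — ¬v7 is true.
  9. (¬v4 ∨ ¬v2 ∨ ¬v11) — ¬v4 is true.
  10. (v11 ∨ v4 ∨ v1) — v11 is true.
  11. (¬v9 ∨ v5 ∨ ¬v3) — ¬v3 is true.
  12. (v2 ∨ ¬v7 ∨ ¬v6) — ¬v7 is true.
  13. (¬v11 ∨ v3 ∨ ¬v7) — ¬v7 is true.
  14. (¬v1 ∨ ¬v2 ∨ ¬v6) — ¬v1 is true.
  15. (¬v8 ∨ v6 ∨ ¬v1) — ¬v8 is true.
  16. (¬v7 ∨ ¬v1 ∨ v11) — ¬v7 is true.
  17. (¬v10 ∨ v1 ∨ ¬v5) — ¬v5 is true.
  18. (¬v8 ∨ ¬v4 ∨ ¬v10) — ¬v8 is true.
  19. (¬v1 ∨ v4 ∨ ¬v5) — ¬v5 is true.
  20. (v5 ∨ v6 ∨ ¬v2) — v6 is true.
  21. (v11 ∨ ¬v1 ∨ v2) — v2 is true.
  22. (v3 ∨ v10 ∨ ¬v2) — v10 is true.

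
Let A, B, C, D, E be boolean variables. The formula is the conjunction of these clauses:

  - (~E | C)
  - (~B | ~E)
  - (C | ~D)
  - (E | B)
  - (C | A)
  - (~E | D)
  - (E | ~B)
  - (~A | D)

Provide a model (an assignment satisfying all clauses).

Pure literal: C appears only positively; assign C = True.
Set A = False and propagate.
Branch on B: take B = False.
  then E is forced to True.
  then D is forced to True.
Every clause has at least one true literal under this assignment.

A = False  B = False  C = True  D = True  E = True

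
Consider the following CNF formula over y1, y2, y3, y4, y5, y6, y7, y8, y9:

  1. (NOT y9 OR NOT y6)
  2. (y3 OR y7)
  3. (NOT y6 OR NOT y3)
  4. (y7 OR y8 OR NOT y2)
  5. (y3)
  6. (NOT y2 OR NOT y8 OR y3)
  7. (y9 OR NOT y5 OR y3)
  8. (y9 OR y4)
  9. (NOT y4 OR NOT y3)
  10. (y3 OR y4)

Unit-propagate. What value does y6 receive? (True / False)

False

(y3) is a unit clause: y3 = True.
(NOT y3 OR NOT y6) with y3 = True leaves only NOT y6, so y6 = False.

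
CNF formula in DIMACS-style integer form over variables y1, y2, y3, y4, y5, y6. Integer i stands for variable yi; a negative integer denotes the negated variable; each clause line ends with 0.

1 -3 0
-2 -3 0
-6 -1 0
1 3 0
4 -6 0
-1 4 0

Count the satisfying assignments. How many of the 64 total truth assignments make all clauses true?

The models are:
  y1=T y2=F y3=F y4=T y5=F y6=F
  y1=T y2=F y3=F y4=T y5=T y6=F
  y1=T y2=F y3=T y4=T y5=F y6=F
  y1=T y2=F y3=T y4=T y5=T y6=F
  y1=T y2=T y3=F y4=T y5=F y6=F
  y1=T y2=T y3=F y4=T y5=T y6=F
Count: 6.

6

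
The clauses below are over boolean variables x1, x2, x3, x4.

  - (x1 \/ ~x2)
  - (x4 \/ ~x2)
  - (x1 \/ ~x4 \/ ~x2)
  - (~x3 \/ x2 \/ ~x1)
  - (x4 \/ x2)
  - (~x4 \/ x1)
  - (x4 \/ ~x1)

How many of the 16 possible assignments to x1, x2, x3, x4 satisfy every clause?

3

The models are:
  x1=1 x2=0 x3=0 x4=1
  x1=1 x2=1 x3=0 x4=1
  x1=1 x2=1 x3=1 x4=1
Count: 3.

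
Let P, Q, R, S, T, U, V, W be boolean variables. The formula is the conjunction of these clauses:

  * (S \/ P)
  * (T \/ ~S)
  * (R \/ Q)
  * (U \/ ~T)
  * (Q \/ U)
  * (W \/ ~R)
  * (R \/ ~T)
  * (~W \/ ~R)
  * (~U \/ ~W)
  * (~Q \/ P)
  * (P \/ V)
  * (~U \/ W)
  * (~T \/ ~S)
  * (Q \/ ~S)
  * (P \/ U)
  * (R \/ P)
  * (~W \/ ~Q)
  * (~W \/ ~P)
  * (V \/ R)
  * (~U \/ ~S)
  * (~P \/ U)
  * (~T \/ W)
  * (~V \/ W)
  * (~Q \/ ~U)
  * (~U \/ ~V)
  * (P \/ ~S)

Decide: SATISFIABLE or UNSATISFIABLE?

UNSATISFIABLE

U = True:
  propagation gives W=False; an empty clause results — contradiction.
U = False:
  propagation gives T=False, S=False, P=True; an empty clause results — contradiction.
Every branch closes, so no satisfying assignment exists.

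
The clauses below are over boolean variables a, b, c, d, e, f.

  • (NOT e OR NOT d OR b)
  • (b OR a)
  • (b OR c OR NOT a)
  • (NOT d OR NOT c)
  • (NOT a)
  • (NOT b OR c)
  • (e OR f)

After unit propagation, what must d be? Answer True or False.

False

Unit clause (NOT a) sets a = False.
(b OR a): since a = False, the clause reduces to (b). b = True.
(c OR NOT b): since b = True, the clause reduces to (c). c = True.
(NOT c OR NOT d): since c = True, the clause reduces to (NOT d). d = False.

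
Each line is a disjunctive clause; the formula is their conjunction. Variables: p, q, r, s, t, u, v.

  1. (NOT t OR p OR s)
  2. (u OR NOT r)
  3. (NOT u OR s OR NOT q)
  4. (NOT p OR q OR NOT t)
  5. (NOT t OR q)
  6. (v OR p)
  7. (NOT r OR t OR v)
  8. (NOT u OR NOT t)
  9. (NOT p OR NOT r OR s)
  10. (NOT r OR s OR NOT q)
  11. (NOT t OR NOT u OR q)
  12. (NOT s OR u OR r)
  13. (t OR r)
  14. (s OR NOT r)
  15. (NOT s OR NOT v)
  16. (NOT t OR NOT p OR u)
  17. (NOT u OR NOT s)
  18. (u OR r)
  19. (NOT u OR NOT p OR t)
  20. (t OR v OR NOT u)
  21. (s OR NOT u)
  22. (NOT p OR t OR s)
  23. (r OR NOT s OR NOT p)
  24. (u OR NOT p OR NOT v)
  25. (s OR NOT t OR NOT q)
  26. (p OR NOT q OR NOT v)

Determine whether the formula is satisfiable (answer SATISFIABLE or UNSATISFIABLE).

s = True:
  propagation gives v=False, p=True, u=False, r=False; an empty clause results — contradiction.
s = False:
  propagation gives r=False, t=True, p=True, q=True; an empty clause results — contradiction.
Every branch closes, so no satisfying assignment exists.

UNSATISFIABLE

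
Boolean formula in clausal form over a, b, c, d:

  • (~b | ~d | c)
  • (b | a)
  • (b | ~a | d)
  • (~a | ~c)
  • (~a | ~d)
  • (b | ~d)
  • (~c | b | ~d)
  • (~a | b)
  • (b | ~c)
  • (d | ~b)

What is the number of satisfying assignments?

1

The models are:
  a=0 b=1 c=1 d=1
Count: 1.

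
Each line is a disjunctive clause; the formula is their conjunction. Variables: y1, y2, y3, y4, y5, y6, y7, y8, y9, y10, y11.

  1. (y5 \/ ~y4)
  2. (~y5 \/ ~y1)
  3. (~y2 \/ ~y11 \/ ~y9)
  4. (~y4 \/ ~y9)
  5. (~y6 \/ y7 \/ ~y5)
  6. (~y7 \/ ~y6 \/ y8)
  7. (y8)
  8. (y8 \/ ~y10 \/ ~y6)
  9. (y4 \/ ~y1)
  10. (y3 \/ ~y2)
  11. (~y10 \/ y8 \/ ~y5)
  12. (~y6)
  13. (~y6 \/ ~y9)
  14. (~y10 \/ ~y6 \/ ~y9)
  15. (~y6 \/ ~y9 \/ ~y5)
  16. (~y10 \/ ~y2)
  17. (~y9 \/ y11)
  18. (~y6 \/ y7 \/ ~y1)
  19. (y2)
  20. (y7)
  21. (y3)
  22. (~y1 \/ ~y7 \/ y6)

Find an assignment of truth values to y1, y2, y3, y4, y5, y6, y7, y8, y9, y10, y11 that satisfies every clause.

y1=False, y2=True, y3=True, y4=False, y5=True, y6=False, y7=True, y8=True, y9=False, y10=False, y11=False

Check each clause:
  1. (y5 \/ ~y4) — ~y4 is true.
  2. (~y5 \/ ~y1) — ~y1 is true.
  3. (~y9 \/ ~y11 \/ ~y2) — ~y11 is true.
  4. (~y4 \/ ~y9) — ~y4 is true.
  5. (y7 \/ ~y6 \/ ~y5) — ~y6 is true.
  6. (~y6 \/ y8 \/ ~y7) — y8 is true.
  7. (y8) — y8 is true.
  8. (~y6 \/ y8 \/ ~y10) — y8 is true.
  9. (~y1 \/ y4) — ~y1 is true.
  10. (y3 \/ ~y2) — y3 is true.
  11. (~y5 \/ y8 \/ ~y10) — y8 is true.
  12. (~y6) — ~y6 is true.
  13. (~y6 \/ ~y9) — ~y6 is true.
  14. (~y6 \/ ~y10 \/ ~y9) — ~y6 is true.
  15. (~y5 \/ ~y9 \/ ~y6) — ~y6 is true.
  16. (~y10 \/ ~y2) — ~y10 is true.
  17. (y11 \/ ~y9) — ~y9 is true.
  18. (~y6 \/ ~y1 \/ y7) — ~y6 is true.
  19. (y2) — y2 is true.
  20. (y7) — y7 is true.
  21. (y3) — y3 is true.
  22. (~y1 \/ ~y7 \/ y6) — ~y1 is true.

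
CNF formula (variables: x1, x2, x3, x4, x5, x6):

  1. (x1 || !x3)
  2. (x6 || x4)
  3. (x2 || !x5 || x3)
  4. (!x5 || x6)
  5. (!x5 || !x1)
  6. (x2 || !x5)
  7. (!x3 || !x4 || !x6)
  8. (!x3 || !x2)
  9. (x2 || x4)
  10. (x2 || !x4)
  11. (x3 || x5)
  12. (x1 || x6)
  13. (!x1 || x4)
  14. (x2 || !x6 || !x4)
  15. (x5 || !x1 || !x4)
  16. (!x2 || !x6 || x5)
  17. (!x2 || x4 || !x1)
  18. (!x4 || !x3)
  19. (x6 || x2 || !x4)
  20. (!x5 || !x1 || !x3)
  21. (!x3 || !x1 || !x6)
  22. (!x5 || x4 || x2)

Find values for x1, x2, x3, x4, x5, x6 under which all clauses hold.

Branch on x1: take x1 = False.
  then x3 is forced to False.
  then x5 is forced to True.
  then x2 is forced to True.
  then x6 is forced to True.
x4 is now unconstrained; take x4 = False.
Every clause has at least one true literal under this assignment.
Check each clause:
  1. (!x3 || x1) — !x3 is true.
  2. (x4 || x6) — x6 is true.
  3. (x2 || x3 || !x5) — x2 is true.
  4. (x6 || !x5) — x6 is true.
  5. (!x1 || !x5) — !x1 is true.
  6. (x2 || !x5) — x2 is true.
  7. (!x6 || !x4 || !x3) — !x4 is true.
  8. (!x3 || !x2) — !x3 is true.
  9. (x4 || x2) — x2 is true.
  10. (!x4 || x2) — x2 is true.
  11. (x3 || x5) — x5 is true.
  12. (x1 || x6) — x6 is true.
  13. (x4 || !x1) — !x1 is true.
  14. (!x6 || x2 || !x4) — x2 is true.
  15. (x5 || !x4 || !x1) — !x4 is true.
  16. (x5 || !x2 || !x6) — x5 is true.
  17. (x4 || !x2 || !x1) — !x1 is true.
  18. (!x3 || !x4) — !x4 is true.
  19. (x6 || !x4 || x2) — x2 is true.
  20. (!x5 || !x3 || !x1) — !x3 is true.
  21. (!x3 || !x6 || !x1) — !x3 is true.
  22. (x2 || x4 || !x5) — x2 is true.

x1=False  x2=True  x3=False  x4=False  x5=True  x6=True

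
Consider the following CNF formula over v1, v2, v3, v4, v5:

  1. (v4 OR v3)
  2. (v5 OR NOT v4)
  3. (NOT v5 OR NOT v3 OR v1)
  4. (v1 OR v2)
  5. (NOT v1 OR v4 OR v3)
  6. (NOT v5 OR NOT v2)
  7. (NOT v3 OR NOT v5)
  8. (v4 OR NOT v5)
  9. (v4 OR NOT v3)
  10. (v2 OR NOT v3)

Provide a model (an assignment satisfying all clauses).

v1=True  v2=False  v3=False  v4=True  v5=True

Try v1 = True.
Branch on v2: take v2 = False.
  then v3 is forced to False.
  then v4 is forced to True.
  then v5 is forced to True.
Every clause has at least one true literal under this assignment.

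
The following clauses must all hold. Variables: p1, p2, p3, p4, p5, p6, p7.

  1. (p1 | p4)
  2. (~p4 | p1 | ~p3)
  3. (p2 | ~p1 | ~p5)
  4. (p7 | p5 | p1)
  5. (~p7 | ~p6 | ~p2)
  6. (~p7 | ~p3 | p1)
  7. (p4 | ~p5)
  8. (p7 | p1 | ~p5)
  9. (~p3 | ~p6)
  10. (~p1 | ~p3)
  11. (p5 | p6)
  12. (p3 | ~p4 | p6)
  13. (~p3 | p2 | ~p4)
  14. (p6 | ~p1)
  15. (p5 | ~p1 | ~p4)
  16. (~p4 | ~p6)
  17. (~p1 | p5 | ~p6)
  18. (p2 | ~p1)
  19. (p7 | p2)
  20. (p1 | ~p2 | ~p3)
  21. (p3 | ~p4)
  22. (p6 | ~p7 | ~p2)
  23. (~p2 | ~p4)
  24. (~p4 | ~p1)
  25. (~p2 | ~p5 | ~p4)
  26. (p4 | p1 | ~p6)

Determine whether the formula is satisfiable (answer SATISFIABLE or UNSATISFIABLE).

UNSATISFIABLE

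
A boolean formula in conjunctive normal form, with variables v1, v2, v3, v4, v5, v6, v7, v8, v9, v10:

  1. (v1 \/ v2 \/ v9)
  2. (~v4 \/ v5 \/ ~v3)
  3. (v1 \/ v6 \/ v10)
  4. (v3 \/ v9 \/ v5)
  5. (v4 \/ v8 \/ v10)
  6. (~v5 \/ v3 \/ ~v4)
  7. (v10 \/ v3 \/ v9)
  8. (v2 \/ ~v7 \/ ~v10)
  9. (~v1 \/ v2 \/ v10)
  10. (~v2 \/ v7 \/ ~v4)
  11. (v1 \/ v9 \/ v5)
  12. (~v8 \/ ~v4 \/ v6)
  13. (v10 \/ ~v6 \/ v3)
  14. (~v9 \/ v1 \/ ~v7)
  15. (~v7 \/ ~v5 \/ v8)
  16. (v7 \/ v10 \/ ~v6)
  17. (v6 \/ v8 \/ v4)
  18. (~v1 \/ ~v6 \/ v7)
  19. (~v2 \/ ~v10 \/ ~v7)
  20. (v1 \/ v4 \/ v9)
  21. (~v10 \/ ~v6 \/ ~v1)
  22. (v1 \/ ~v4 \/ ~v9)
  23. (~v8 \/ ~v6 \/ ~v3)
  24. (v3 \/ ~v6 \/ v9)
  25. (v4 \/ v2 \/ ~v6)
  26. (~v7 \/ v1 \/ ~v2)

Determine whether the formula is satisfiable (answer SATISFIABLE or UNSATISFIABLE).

SATISFIABLE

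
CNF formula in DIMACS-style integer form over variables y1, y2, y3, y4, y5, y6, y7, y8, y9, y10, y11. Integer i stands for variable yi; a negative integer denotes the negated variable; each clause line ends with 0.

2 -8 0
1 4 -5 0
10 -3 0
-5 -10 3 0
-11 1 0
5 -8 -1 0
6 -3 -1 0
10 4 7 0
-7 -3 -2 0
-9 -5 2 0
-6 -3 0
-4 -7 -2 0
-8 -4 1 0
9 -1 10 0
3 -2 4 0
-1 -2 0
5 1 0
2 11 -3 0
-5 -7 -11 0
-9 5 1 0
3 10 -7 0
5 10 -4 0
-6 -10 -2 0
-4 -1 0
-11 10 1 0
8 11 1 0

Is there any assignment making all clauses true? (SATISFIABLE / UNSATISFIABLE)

Branch on y1: take y1 = True.
  then y2 is forced to False.
  then y8 is forced to False.
  then y4 is forced to False.
The remaining clauses are satisfied by y3 = False, y5 = False, y6 = False, y7 = True, y9 = False, y10 = True, y11 = True.
So y1=1  y2=0  y3=0  y4=0  y5=0  y6=0  y7=1  y8=0  y9=0  y10=1  y11=1 is a satisfying assignment.

SATISFIABLE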